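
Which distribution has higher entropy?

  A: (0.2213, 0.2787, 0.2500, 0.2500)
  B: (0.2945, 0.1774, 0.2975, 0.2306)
A

Both distributions are close to uniform, making this a harder comparison.

H(A) = 1.9952 bits
H(B) = 1.9704 bits

The distribution closer to uniform has higher entropy.
Answer: A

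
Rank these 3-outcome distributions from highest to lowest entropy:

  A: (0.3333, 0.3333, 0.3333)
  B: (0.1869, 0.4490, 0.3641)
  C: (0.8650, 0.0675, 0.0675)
A > B > C

Key insight: Entropy is maximized by uniform distributions and minimized by concentrated distributions.

- Uniform distributions have maximum entropy log₂(3) = 1.5850 bits
- The more "peaked" or concentrated a distribution, the lower its entropy

Entropies:
  H(A) = 1.5850 bits
  H(B) = 1.5016 bits
  H(C) = 0.7060 bits

Ranking: A > B > C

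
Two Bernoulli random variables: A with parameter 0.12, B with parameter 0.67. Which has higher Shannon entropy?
B

For binary distributions, entropy is maximized at p=0.5 and decreases as p moves toward 0 or 1.

H(A) = H(0.12) = 0.5294 bits
H(B) = H(0.67) = 0.9149 bits

Distribution B (p=0.67) is closer to uniform (p=0.5), so it has higher entropy.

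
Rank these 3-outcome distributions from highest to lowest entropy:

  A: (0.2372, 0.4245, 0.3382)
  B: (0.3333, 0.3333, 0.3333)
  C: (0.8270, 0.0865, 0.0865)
B > A > C

Key insight: Entropy is maximized by uniform distributions and minimized by concentrated distributions.

- Uniform distributions have maximum entropy log₂(3) = 1.5850 bits
- The more "peaked" or concentrated a distribution, the lower its entropy

Entropies:
  H(A) = 1.5461 bits
  H(B) = 1.5850 bits
  H(C) = 0.8375 bits

Ranking: B > A > C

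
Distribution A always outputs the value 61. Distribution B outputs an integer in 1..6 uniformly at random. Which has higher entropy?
B

A is deterministic, so H(A) = 0. B is uniform over 6 outcomes, so H(B) = log₂(6) = 2.585 bits. Any distribution with genuine randomness has higher entropy than a deterministic one.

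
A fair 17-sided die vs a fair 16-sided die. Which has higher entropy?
17-sided die

Both are uniform distributions; for uniform over n outcomes, H = log₂(n). H(17-sided) = log₂(17) = 4.087 bits and H(16-sided) = log₂(16) = 4.000 bits. More outcomes in a uniform distribution means higher entropy.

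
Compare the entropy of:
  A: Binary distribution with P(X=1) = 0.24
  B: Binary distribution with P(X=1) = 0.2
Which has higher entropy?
A

For binary distributions, entropy is maximized at p=0.5 and decreases as p moves toward 0 or 1.

H(A) = H(0.24) = 0.7950 bits
H(B) = H(0.2) = 0.7219 bits

Distribution A (p=0.24) is closer to uniform (p=0.5), so it has higher entropy.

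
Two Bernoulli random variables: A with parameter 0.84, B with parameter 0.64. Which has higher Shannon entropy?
B

For binary distributions, entropy is maximized at p=0.5 and decreases as p moves toward 0 or 1.

H(A) = H(0.84) = 0.6343 bits
H(B) = H(0.64) = 0.9427 bits

Distribution B (p=0.64) is closer to uniform (p=0.5), so it has higher entropy.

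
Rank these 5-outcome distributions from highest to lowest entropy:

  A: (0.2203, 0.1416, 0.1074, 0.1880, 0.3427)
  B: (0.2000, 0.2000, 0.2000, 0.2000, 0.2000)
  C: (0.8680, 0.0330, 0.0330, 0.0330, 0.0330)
B > A > C

Key insight: Entropy is maximized by uniform distributions and minimized by concentrated distributions.

- Uniform distributions have maximum entropy log₂(5) = 2.3219 bits
- The more "peaked" or concentrated a distribution, the lower its entropy

Entropies:
  H(A) = 2.2086 bits
  H(B) = 2.3219 bits
  H(C) = 0.8269 bits

Ranking: B > A > C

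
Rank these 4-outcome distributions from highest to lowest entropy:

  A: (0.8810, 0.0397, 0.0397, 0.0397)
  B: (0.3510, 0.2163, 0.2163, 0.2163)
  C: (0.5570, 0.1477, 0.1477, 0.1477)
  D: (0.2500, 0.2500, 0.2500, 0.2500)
D > B > C > A

Key insight: Entropy is maximized by uniform distributions and minimized by concentrated distributions.

Entropies:
  H(A) = 0.7151 bits
  H(B) = 1.9636 bits
  H(C) = 1.6927 bits
  H(D) = 2.0000 bits

Ranking: D > B > C > A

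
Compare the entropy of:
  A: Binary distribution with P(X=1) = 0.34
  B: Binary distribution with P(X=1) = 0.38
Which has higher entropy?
B

For binary distributions, entropy is maximized at p=0.5 and decreases as p moves toward 0 or 1.

H(A) = H(0.34) = 0.9248 bits
H(B) = H(0.38) = 0.9580 bits

Distribution B (p=0.38) is closer to uniform (p=0.5), so it has higher entropy.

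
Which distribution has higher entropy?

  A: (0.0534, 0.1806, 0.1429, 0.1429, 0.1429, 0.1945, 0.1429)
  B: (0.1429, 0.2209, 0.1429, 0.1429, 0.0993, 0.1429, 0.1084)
B

Both distributions are close to uniform, making this a harder comparison.

H(A) = 2.7354 bits
H(B) = 2.7638 bits

The distribution closer to uniform has higher entropy.
Answer: B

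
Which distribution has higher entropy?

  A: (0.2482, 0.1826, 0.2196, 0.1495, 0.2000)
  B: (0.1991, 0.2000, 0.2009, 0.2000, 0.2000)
B

Both distributions are close to uniform, making this a harder comparison.

H(A) = 2.3016 bits
H(B) = 2.3219 bits

The distribution closer to uniform has higher entropy.
Answer: B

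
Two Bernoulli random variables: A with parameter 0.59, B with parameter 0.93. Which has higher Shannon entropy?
A

For binary distributions, entropy is maximized at p=0.5 and decreases as p moves toward 0 or 1.

H(A) = H(0.59) = 0.9765 bits
H(B) = H(0.93) = 0.3659 bits

Distribution A (p=0.59) is closer to uniform (p=0.5), so it has higher entropy.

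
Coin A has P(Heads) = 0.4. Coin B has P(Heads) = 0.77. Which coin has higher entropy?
A

For binary distributions, entropy is maximized at p=0.5 and decreases as p moves toward 0 or 1.

H(A) = H(0.4) = 0.9710 bits
H(B) = H(0.77) = 0.7780 bits

Distribution A (p=0.4) is closer to uniform (p=0.5), so it has higher entropy.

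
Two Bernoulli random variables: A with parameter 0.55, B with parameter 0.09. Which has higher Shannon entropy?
A

For binary distributions, entropy is maximized at p=0.5 and decreases as p moves toward 0 or 1.

H(A) = H(0.55) = 0.9928 bits
H(B) = H(0.09) = 0.4365 bits

Distribution A (p=0.55) is closer to uniform (p=0.5), so it has higher entropy.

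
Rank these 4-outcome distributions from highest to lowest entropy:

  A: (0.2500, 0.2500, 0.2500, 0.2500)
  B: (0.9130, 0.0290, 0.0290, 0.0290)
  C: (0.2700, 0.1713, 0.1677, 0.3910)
A > C > B

Key insight: Entropy is maximized by uniform distributions and minimized by concentrated distributions.

- Uniform distributions have maximum entropy log₂(4) = 2.0000 bits
- The more "peaked" or concentrated a distribution, the lower its entropy

Entropies:
  H(A) = 2.0000 bits
  H(B) = 0.5643 bits
  H(C) = 1.9078 bits

Ranking: A > C > B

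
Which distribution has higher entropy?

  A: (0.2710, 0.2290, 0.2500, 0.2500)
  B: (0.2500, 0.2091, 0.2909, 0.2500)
A

Both distributions are close to uniform, making this a harder comparison.

H(A) = 1.9975 bits
H(B) = 1.9903 bits

The distribution closer to uniform has higher entropy.
Answer: A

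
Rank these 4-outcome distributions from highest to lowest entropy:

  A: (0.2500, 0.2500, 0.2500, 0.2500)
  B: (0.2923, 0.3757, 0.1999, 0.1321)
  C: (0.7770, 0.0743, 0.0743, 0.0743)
A > B > C

Key insight: Entropy is maximized by uniform distributions and minimized by concentrated distributions.

- Uniform distributions have maximum entropy log₂(4) = 2.0000 bits
- The more "peaked" or concentrated a distribution, the lower its entropy

Entropies:
  H(A) = 2.0000 bits
  H(B) = 1.8993 bits
  H(C) = 1.1191 bits

Ranking: A > B > C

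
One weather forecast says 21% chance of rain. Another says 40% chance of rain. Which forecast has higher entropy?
40% forecast

Treat each forecast as a Bernoulli distribution. Binary entropy is maximized at p=0.5 and falls off symmetrically toward 0 or 1. The 40% forecast is closer to 50%, so it is more uncertain. H(21%) ≈ 0.741 bits, H(40%) ≈ 0.971 bits.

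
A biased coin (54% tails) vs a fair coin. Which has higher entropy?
Fair coin

The fair coin is uniform (p=0.5), maximizing binary entropy at 1 bit. The biased coin has H(0.54) ≈ 0.995 bits — its outcome is more predictable, so its entropy is lower.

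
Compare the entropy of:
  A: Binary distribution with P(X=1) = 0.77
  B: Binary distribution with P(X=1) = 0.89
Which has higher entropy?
A

For binary distributions, entropy is maximized at p=0.5 and decreases as p moves toward 0 or 1.

H(A) = H(0.77) = 0.7780 bits
H(B) = H(0.89) = 0.4999 bits

Distribution A (p=0.77) is closer to uniform (p=0.5), so it has higher entropy.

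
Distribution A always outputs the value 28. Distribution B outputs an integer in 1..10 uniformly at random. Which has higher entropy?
B

A is deterministic, so H(A) = 0. B is uniform over 10 outcomes, so H(B) = log₂(10) = 3.322 bits. Any distribution with genuine randomness has higher entropy than a deterministic one.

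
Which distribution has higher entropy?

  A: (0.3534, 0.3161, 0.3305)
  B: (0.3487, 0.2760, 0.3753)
A

Both distributions are close to uniform, making this a harder comparison.

H(A) = 1.5834 bits
H(B) = 1.5732 bits

The distribution closer to uniform has higher entropy.
Answer: A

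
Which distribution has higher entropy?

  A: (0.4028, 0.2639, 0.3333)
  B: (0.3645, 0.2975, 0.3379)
B

Both distributions are close to uniform, making this a harder comparison.

H(A) = 1.5639 bits
H(B) = 1.5800 bits

The distribution closer to uniform has higher entropy.
Answer: B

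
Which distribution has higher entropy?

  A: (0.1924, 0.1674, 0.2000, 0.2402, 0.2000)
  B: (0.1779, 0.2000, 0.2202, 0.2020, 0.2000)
B

Both distributions are close to uniform, making this a harder comparison.

H(A) = 2.3122 bits
H(B) = 2.3187 bits

The distribution closer to uniform has higher entropy.
Answer: B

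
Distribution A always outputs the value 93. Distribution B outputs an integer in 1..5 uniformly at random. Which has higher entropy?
B

A is deterministic, so H(A) = 0. B is uniform over 5 outcomes, so H(B) = log₂(5) = 2.322 bits. Any distribution with genuine randomness has higher entropy than a deterministic one.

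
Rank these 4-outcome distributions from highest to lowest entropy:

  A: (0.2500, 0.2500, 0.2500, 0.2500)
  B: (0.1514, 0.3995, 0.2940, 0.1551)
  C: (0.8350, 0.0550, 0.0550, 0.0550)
A > B > C

Key insight: Entropy is maximized by uniform distributions and minimized by concentrated distributions.

- Uniform distributions have maximum entropy log₂(4) = 2.0000 bits
- The more "peaked" or concentrated a distribution, the lower its entropy

Entropies:
  H(A) = 2.0000 bits
  H(B) = 1.8775 bits
  H(C) = 0.9077 bits

Ranking: A > B > C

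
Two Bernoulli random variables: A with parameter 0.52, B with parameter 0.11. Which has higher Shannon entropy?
A

For binary distributions, entropy is maximized at p=0.5 and decreases as p moves toward 0 or 1.

H(A) = H(0.52) = 0.9988 bits
H(B) = H(0.11) = 0.4999 bits

Distribution A (p=0.52) is closer to uniform (p=0.5), so it has higher entropy.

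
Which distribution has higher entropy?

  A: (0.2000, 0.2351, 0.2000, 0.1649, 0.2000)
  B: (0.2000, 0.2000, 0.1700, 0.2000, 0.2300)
B

Both distributions are close to uniform, making this a harder comparison.

H(A) = 2.3130 bits
H(B) = 2.3154 bits

The distribution closer to uniform has higher entropy.
Answer: B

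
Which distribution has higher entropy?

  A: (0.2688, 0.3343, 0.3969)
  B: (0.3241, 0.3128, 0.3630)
B

Both distributions are close to uniform, making this a harder comparison.

H(A) = 1.5671 bits
H(B) = 1.5820 bits

The distribution closer to uniform has higher entropy.
Answer: B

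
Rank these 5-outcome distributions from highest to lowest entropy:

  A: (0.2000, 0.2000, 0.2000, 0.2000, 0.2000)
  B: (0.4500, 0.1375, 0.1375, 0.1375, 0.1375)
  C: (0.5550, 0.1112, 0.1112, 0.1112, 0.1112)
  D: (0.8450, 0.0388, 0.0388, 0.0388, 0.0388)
A > B > C > D

Key insight: Entropy is maximized by uniform distributions and minimized by concentrated distributions.

Entropies:
  H(A) = 2.3219 bits
  H(B) = 2.0928 bits
  H(C) = 1.8813 bits
  H(D) = 0.9322 bits

Ranking: A > B > C > D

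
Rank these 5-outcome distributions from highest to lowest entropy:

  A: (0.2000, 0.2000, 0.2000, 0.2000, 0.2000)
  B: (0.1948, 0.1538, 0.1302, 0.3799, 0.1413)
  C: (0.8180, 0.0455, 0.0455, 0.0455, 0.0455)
A > B > C

Key insight: Entropy is maximized by uniform distributions and minimized by concentrated distributions.

- Uniform distributions have maximum entropy log₂(5) = 2.3219 bits
- The more "peaked" or concentrated a distribution, the lower its entropy

Entropies:
  H(A) = 2.3219 bits
  H(B) = 2.1874 bits
  H(C) = 1.0484 bits

Ranking: A > B > C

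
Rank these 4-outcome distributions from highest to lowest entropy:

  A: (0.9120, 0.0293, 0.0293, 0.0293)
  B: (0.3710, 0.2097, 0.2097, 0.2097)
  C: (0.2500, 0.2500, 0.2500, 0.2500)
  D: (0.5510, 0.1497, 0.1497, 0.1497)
C > B > D > A

Key insight: Entropy is maximized by uniform distributions and minimized by concentrated distributions.

Entropies:
  H(A) = 0.5692 bits
  H(B) = 1.9484 bits
  H(C) = 2.0000 bits
  H(D) = 1.7041 bits

Ranking: C > B > D > A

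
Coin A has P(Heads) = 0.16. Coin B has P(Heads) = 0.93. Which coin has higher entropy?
A

For binary distributions, entropy is maximized at p=0.5 and decreases as p moves toward 0 or 1.

H(A) = H(0.16) = 0.6343 bits
H(B) = H(0.93) = 0.3659 bits

Distribution A (p=0.16) is closer to uniform (p=0.5), so it has higher entropy.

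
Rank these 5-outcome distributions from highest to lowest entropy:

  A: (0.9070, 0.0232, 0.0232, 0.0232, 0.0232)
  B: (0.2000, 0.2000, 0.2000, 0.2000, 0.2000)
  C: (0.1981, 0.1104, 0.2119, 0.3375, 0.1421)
B > C > A

Key insight: Entropy is maximized by uniform distributions and minimized by concentrated distributions.

- Uniform distributions have maximum entropy log₂(5) = 2.3219 bits
- The more "peaked" or concentrated a distribution, the lower its entropy

Entropies:
  H(A) = 0.6324 bits
  H(B) = 2.3219 bits
  H(C) = 2.2170 bits

Ranking: B > C > A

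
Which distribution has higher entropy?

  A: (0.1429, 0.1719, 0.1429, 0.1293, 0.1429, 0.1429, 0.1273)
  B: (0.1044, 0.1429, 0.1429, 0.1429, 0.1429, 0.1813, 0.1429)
A

Both distributions are close to uniform, making this a harder comparison.

H(A) = 2.8011 bits
H(B) = 2.7923 bits

The distribution closer to uniform has higher entropy.
Answer: A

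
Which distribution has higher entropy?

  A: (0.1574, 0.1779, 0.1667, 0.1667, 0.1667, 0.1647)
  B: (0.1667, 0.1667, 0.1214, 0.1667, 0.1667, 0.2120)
A

Both distributions are close to uniform, making this a harder comparison.

H(A) = 2.5840 bits
H(B) = 2.5670 bits

The distribution closer to uniform has higher entropy.
Answer: A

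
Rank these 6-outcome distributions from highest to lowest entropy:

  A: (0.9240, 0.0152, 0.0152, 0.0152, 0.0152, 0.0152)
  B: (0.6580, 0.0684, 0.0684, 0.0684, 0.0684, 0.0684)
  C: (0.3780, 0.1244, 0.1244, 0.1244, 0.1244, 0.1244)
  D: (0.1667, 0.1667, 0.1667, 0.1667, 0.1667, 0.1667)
D > C > B > A

Key insight: Entropy is maximized by uniform distributions and minimized by concentrated distributions.

Entropies:
  H(A) = 0.5644 bits
  H(B) = 1.7208 bits
  H(C) = 2.4009 bits
  H(D) = 2.5850 bits

Ranking: D > C > B > A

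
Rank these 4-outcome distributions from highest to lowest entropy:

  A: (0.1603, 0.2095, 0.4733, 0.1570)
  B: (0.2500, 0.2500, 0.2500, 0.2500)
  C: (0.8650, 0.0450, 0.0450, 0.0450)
B > A > C

Key insight: Entropy is maximized by uniform distributions and minimized by concentrated distributions.

- Uniform distributions have maximum entropy log₂(4) = 2.0000 bits
- The more "peaked" or concentrated a distribution, the lower its entropy

Entropies:
  H(A) = 1.8258 bits
  H(B) = 2.0000 bits
  H(C) = 0.7850 bits

Ranking: B > A > C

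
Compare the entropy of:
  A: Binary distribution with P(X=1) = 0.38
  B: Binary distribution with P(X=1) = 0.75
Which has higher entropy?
A

For binary distributions, entropy is maximized at p=0.5 and decreases as p moves toward 0 or 1.

H(A) = H(0.38) = 0.9580 bits
H(B) = H(0.75) = 0.8113 bits

Distribution A (p=0.38) is closer to uniform (p=0.5), so it has higher entropy.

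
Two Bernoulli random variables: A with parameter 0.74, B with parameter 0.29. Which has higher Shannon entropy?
B

For binary distributions, entropy is maximized at p=0.5 and decreases as p moves toward 0 or 1.

H(A) = H(0.74) = 0.8267 bits
H(B) = H(0.29) = 0.8687 bits

Distribution B (p=0.29) is closer to uniform (p=0.5), so it has higher entropy.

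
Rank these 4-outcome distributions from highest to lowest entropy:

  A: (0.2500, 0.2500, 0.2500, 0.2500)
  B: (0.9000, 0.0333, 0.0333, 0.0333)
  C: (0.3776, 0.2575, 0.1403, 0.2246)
A > C > B

Key insight: Entropy is maximized by uniform distributions and minimized by concentrated distributions.

- Uniform distributions have maximum entropy log₂(4) = 2.0000 bits
- The more "peaked" or concentrated a distribution, the lower its entropy

Entropies:
  H(A) = 2.0000 bits
  H(B) = 0.6275 bits
  H(C) = 1.9160 bits

Ranking: A > C > B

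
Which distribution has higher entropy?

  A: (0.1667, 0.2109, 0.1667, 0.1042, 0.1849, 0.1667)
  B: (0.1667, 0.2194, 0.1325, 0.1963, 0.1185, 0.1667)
A

Both distributions are close to uniform, making this a harder comparison.

H(A) = 2.5563 bits
H(B) = 2.5539 bits

The distribution closer to uniform has higher entropy.
Answer: A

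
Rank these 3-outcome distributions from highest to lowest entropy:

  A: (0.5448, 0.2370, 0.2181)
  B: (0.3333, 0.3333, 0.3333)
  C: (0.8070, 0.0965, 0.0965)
B > A > C

Key insight: Entropy is maximized by uniform distributions and minimized by concentrated distributions.

- Uniform distributions have maximum entropy log₂(3) = 1.5850 bits
- The more "peaked" or concentrated a distribution, the lower its entropy

Entropies:
  H(A) = 1.4488 bits
  H(B) = 1.5850 bits
  H(C) = 0.9007 bits

Ranking: B > A > C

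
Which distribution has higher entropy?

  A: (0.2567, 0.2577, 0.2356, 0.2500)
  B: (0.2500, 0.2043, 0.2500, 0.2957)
A

Both distributions are close to uniform, making this a harder comparison.

H(A) = 1.9991 bits
H(B) = 1.9879 bits

The distribution closer to uniform has higher entropy.
Answer: A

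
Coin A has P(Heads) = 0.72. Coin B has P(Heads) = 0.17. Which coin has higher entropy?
A

For binary distributions, entropy is maximized at p=0.5 and decreases as p moves toward 0 or 1.

H(A) = H(0.72) = 0.8555 bits
H(B) = H(0.17) = 0.6577 bits

Distribution A (p=0.72) is closer to uniform (p=0.5), so it has higher entropy.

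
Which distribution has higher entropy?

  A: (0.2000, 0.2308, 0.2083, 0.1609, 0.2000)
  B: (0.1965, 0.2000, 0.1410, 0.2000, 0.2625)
A

Both distributions are close to uniform, making this a harder comparison.

H(A) = 2.3125 bits
H(B) = 2.2950 bits

The distribution closer to uniform has higher entropy.
Answer: A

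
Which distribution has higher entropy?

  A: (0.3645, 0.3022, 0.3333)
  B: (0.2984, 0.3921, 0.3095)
A

Both distributions are close to uniform, making this a harder comparison.

H(A) = 1.5808 bits
H(B) = 1.5739 bits

The distribution closer to uniform has higher entropy.
Answer: A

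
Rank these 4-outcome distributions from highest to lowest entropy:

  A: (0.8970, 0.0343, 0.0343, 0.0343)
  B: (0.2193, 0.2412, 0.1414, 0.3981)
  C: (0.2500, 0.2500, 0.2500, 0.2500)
C > B > A

Key insight: Entropy is maximized by uniform distributions and minimized by concentrated distributions.

- Uniform distributions have maximum entropy log₂(4) = 2.0000 bits
- The more "peaked" or concentrated a distribution, the lower its entropy

Entropies:
  H(A) = 0.6417 bits
  H(B) = 1.9030 bits
  H(C) = 2.0000 bits

Ranking: C > B > A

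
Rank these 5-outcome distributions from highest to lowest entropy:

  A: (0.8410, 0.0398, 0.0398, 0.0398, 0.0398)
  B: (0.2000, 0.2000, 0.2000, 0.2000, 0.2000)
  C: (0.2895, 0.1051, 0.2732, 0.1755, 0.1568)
B > C > A

Key insight: Entropy is maximized by uniform distributions and minimized by concentrated distributions.

- Uniform distributions have maximum entropy log₂(5) = 2.3219 bits
- The more "peaked" or concentrated a distribution, the lower its entropy

Entropies:
  H(A) = 0.9499 bits
  H(B) = 2.3219 bits
  H(C) = 2.2304 bits

Ranking: B > C > A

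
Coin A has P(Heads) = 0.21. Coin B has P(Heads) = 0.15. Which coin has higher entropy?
A

For binary distributions, entropy is maximized at p=0.5 and decreases as p moves toward 0 or 1.

H(A) = H(0.21) = 0.7415 bits
H(B) = H(0.15) = 0.6098 bits

Distribution A (p=0.21) is closer to uniform (p=0.5), so it has higher entropy.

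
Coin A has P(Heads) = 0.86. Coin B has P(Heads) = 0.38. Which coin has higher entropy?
B

For binary distributions, entropy is maximized at p=0.5 and decreases as p moves toward 0 or 1.

H(A) = H(0.86) = 0.5842 bits
H(B) = H(0.38) = 0.9580 bits

Distribution B (p=0.38) is closer to uniform (p=0.5), so it has higher entropy.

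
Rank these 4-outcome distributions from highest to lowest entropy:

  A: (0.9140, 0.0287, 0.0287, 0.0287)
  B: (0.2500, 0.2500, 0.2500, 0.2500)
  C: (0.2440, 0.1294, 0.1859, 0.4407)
B > C > A

Key insight: Entropy is maximized by uniform distributions and minimized by concentrated distributions.

- Uniform distributions have maximum entropy log₂(4) = 2.0000 bits
- The more "peaked" or concentrated a distribution, the lower its entropy

Entropies:
  H(A) = 0.5593 bits
  H(B) = 2.0000 bits
  H(C) = 1.8505 bits

Ranking: B > C > A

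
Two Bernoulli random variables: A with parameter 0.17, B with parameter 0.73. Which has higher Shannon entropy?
B

For binary distributions, entropy is maximized at p=0.5 and decreases as p moves toward 0 or 1.

H(A) = H(0.17) = 0.6577 bits
H(B) = H(0.73) = 0.8415 bits

Distribution B (p=0.73) is closer to uniform (p=0.5), so it has higher entropy.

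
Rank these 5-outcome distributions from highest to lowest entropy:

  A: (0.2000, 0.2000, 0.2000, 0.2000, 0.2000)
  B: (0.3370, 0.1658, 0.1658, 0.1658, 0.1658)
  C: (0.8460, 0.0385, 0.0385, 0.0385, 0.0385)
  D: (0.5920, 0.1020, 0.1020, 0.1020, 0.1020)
A > B > D > C

Key insight: Entropy is maximized by uniform distributions and minimized by concentrated distributions.

Entropies:
  H(A) = 2.3219 bits
  H(B) = 2.2479 bits
  H(C) = 0.9278 bits
  H(D) = 1.7914 bits

Ranking: A > B > D > C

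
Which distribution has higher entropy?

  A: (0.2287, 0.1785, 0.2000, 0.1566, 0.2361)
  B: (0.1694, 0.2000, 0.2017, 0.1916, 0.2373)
B

Both distributions are close to uniform, making this a harder comparison.

H(A) = 2.3056 bits
H(B) = 2.3134 bits

The distribution closer to uniform has higher entropy.
Answer: B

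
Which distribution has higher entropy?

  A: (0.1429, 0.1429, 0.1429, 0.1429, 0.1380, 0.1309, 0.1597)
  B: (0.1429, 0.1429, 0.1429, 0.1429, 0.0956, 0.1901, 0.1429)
A

Both distributions are close to uniform, making this a harder comparison.

H(A) = 2.8051 bits
H(B) = 2.7844 bits

The distribution closer to uniform has higher entropy.
Answer: A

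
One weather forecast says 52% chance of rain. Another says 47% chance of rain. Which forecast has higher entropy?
52% forecast

Treat each forecast as a Bernoulli distribution. Binary entropy is maximized at p=0.5 and falls off symmetrically toward 0 or 1. The 52% forecast is closer to 50%, so it is more uncertain. H(52%) ≈ 0.999 bits, H(47%) ≈ 0.997 bits.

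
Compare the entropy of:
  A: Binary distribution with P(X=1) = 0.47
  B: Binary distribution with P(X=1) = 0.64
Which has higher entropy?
A

For binary distributions, entropy is maximized at p=0.5 and decreases as p moves toward 0 or 1.

H(A) = H(0.47) = 0.9974 bits
H(B) = H(0.64) = 0.9427 bits

Distribution A (p=0.47) is closer to uniform (p=0.5), so it has higher entropy.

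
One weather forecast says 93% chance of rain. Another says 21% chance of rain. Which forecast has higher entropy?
21% forecast

Treat each forecast as a Bernoulli distribution. Binary entropy is maximized at p=0.5 and falls off symmetrically toward 0 or 1. The 21% forecast is closer to 50%, so it is more uncertain. H(93%) ≈ 0.366 bits, H(21%) ≈ 0.741 bits.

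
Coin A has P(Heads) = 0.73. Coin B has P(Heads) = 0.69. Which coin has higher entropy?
B

For binary distributions, entropy is maximized at p=0.5 and decreases as p moves toward 0 or 1.

H(A) = H(0.73) = 0.8415 bits
H(B) = H(0.69) = 0.8932 bits

Distribution B (p=0.69) is closer to uniform (p=0.5), so it has higher entropy.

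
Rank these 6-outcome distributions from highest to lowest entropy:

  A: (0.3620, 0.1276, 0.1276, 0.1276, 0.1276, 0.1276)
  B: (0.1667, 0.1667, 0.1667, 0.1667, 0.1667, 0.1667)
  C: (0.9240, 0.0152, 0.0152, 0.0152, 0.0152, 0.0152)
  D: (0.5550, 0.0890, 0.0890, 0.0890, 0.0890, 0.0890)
B > A > D > C

Key insight: Entropy is maximized by uniform distributions and minimized by concentrated distributions.

Entropies:
  H(A) = 2.4257 bits
  H(B) = 2.5850 bits
  H(C) = 0.5644 bits
  H(D) = 2.0245 bits

Ranking: B > A > D > C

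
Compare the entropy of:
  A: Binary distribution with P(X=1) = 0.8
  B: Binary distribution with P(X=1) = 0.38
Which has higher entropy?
B

For binary distributions, entropy is maximized at p=0.5 and decreases as p moves toward 0 or 1.

H(A) = H(0.8) = 0.7219 bits
H(B) = H(0.38) = 0.9580 bits

Distribution B (p=0.38) is closer to uniform (p=0.5), so it has higher entropy.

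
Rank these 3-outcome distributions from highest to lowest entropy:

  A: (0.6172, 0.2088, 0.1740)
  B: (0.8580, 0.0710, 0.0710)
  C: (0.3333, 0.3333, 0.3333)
C > A > B

Key insight: Entropy is maximized by uniform distributions and minimized by concentrated distributions.

- Uniform distributions have maximum entropy log₂(3) = 1.5850 bits
- The more "peaked" or concentrated a distribution, the lower its entropy

Entropies:
  H(A) = 1.3405 bits
  H(B) = 0.7315 bits
  H(C) = 1.5850 bits

Ranking: C > A > B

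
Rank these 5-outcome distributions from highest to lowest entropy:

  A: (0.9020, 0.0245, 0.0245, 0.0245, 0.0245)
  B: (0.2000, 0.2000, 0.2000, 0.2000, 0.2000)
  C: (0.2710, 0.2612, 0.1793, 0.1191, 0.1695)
B > C > A

Key insight: Entropy is maximized by uniform distributions and minimized by concentrated distributions.

- Uniform distributions have maximum entropy log₂(5) = 2.3219 bits
- The more "peaked" or concentrated a distribution, the lower its entropy

Entropies:
  H(A) = 0.6586 bits
  H(B) = 2.3219 bits
  H(C) = 2.2605 bits

Ranking: B > C > A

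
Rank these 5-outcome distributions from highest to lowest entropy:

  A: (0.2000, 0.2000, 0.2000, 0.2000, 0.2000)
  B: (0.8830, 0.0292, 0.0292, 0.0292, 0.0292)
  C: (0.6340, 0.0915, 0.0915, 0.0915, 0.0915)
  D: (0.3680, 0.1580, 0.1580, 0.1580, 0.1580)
A > D > C > B

Key insight: Entropy is maximized by uniform distributions and minimized by concentrated distributions.

Entropies:
  H(A) = 2.3219 bits
  H(B) = 0.7547 bits
  H(C) = 1.6796 bits
  H(D) = 2.2131 bits

Ranking: A > D > C > B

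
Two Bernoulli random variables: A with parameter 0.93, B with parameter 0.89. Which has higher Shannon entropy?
B

For binary distributions, entropy is maximized at p=0.5 and decreases as p moves toward 0 or 1.

H(A) = H(0.93) = 0.3659 bits
H(B) = H(0.89) = 0.4999 bits

Distribution B (p=0.89) is closer to uniform (p=0.5), so it has higher entropy.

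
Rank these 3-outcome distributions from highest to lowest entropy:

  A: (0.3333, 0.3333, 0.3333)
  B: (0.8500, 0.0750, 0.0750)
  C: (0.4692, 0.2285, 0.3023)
A > C > B

Key insight: Entropy is maximized by uniform distributions and minimized by concentrated distributions.

- Uniform distributions have maximum entropy log₂(3) = 1.5850 bits
- The more "peaked" or concentrated a distribution, the lower its entropy

Entropies:
  H(A) = 1.5850 bits
  H(B) = 0.7598 bits
  H(C) = 1.5206 bits

Ranking: A > C > B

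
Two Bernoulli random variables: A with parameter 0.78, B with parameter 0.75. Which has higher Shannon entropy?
B

For binary distributions, entropy is maximized at p=0.5 and decreases as p moves toward 0 or 1.

H(A) = H(0.78) = 0.7602 bits
H(B) = H(0.75) = 0.8113 bits

Distribution B (p=0.75) is closer to uniform (p=0.5), so it has higher entropy.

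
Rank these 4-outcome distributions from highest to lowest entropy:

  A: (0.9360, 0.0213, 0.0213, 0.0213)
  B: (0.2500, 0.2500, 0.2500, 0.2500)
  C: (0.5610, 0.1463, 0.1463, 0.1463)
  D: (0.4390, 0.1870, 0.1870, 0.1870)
B > D > C > A

Key insight: Entropy is maximized by uniform distributions and minimized by concentrated distributions.

Entropies:
  H(A) = 0.4446 bits
  H(B) = 2.0000 bits
  H(C) = 1.6850 bits
  H(D) = 1.8784 bits

Ranking: B > D > C > A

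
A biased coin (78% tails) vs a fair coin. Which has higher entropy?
Fair coin

The fair coin is uniform (p=0.5), maximizing binary entropy at 1 bit. The biased coin has H(0.78) ≈ 0.760 bits — its outcome is more predictable, so its entropy is lower.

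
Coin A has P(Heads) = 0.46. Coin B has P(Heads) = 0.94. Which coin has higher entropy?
A

For binary distributions, entropy is maximized at p=0.5 and decreases as p moves toward 0 or 1.

H(A) = H(0.46) = 0.9954 bits
H(B) = H(0.94) = 0.3274 bits

Distribution A (p=0.46) is closer to uniform (p=0.5), so it has higher entropy.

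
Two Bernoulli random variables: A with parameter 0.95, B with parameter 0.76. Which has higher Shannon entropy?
B

For binary distributions, entropy is maximized at p=0.5 and decreases as p moves toward 0 or 1.

H(A) = H(0.95) = 0.2864 bits
H(B) = H(0.76) = 0.7950 bits

Distribution B (p=0.76) is closer to uniform (p=0.5), so it has higher entropy.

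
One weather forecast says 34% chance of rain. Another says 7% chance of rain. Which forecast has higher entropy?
34% forecast

Treat each forecast as a Bernoulli distribution. Binary entropy is maximized at p=0.5 and falls off symmetrically toward 0 or 1. The 34% forecast is closer to 50%, so it is more uncertain. H(34%) ≈ 0.925 bits, H(7%) ≈ 0.366 bits.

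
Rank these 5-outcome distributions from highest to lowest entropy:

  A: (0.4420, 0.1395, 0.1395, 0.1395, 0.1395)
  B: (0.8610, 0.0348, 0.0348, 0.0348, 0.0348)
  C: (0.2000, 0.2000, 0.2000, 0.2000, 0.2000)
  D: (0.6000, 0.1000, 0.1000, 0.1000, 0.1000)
C > A > D > B

Key insight: Entropy is maximized by uniform distributions and minimized by concentrated distributions.

Entropies:
  H(A) = 2.1063 bits
  H(B) = 0.8596 bits
  H(C) = 2.3219 bits
  H(D) = 1.7710 bits

Ranking: C > A > D > B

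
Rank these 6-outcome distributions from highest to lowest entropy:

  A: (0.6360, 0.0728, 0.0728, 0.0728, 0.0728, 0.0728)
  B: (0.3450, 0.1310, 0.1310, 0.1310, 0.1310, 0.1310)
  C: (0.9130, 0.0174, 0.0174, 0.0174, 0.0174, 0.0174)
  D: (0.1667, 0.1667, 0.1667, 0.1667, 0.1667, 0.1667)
D > B > A > C

Key insight: Entropy is maximized by uniform distributions and minimized by concentrated distributions.

Entropies:
  H(A) = 1.7911 bits
  H(B) = 2.4504 bits
  H(C) = 0.6284 bits
  H(D) = 2.5850 bits

Ranking: D > B > A > C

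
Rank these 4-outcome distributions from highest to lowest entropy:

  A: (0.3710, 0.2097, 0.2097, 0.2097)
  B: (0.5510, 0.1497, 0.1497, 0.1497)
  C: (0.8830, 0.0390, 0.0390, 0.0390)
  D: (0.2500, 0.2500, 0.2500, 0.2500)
D > A > B > C

Key insight: Entropy is maximized by uniform distributions and minimized by concentrated distributions.

Entropies:
  H(A) = 1.9484 bits
  H(B) = 1.7041 bits
  H(C) = 0.7061 bits
  H(D) = 2.0000 bits

Ranking: D > A > B > C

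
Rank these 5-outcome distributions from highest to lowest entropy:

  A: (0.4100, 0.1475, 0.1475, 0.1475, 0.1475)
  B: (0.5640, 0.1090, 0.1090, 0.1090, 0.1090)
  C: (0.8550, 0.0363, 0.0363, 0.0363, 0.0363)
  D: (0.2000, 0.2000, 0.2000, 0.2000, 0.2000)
D > A > B > C

Key insight: Entropy is maximized by uniform distributions and minimized by concentrated distributions.

Entropies:
  H(A) = 2.1565 bits
  H(B) = 1.8601 bits
  H(C) = 0.8872 bits
  H(D) = 2.3219 bits

Ranking: D > A > B > C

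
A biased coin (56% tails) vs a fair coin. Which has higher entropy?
Fair coin

The fair coin is uniform (p=0.5), maximizing binary entropy at 1 bit. The biased coin has H(0.56) ≈ 0.990 bits — its outcome is more predictable, so its entropy is lower.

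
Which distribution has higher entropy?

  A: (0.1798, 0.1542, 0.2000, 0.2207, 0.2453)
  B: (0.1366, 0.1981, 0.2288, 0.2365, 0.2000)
A

Both distributions are close to uniform, making this a harder comparison.

H(A) = 2.3038 bits
H(B) = 2.2982 bits

The distribution closer to uniform has higher entropy.
Answer: A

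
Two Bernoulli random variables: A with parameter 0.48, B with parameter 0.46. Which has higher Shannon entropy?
A

For binary distributions, entropy is maximized at p=0.5 and decreases as p moves toward 0 or 1.

H(A) = H(0.48) = 0.9988 bits
H(B) = H(0.46) = 0.9954 bits

Distribution A (p=0.48) is closer to uniform (p=0.5), so it has higher entropy.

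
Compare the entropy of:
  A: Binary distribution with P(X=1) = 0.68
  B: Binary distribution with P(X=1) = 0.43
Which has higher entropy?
B

For binary distributions, entropy is maximized at p=0.5 and decreases as p moves toward 0 or 1.

H(A) = H(0.68) = 0.9044 bits
H(B) = H(0.43) = 0.9858 bits

Distribution B (p=0.43) is closer to uniform (p=0.5), so it has higher entropy.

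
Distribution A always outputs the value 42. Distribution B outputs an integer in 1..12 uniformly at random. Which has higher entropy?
B

A is deterministic, so H(A) = 0. B is uniform over 12 outcomes, so H(B) = log₂(12) = 3.585 bits. Any distribution with genuine randomness has higher entropy than a deterministic one.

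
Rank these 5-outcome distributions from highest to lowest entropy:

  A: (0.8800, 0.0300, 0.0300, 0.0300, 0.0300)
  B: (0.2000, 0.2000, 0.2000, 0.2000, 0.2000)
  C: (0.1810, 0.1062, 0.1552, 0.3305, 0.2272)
B > C > A

Key insight: Entropy is maximized by uniform distributions and minimized by concentrated distributions.

- Uniform distributions have maximum entropy log₂(5) = 2.3219 bits
- The more "peaked" or concentrated a distribution, the lower its entropy

Entropies:
  H(A) = 0.7694 bits
  H(B) = 2.3219 bits
  H(C) = 2.2206 bits

Ranking: B > C > A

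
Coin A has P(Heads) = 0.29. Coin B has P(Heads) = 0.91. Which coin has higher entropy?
A

For binary distributions, entropy is maximized at p=0.5 and decreases as p moves toward 0 or 1.

H(A) = H(0.29) = 0.8687 bits
H(B) = H(0.91) = 0.4365 bits

Distribution A (p=0.29) is closer to uniform (p=0.5), so it has higher entropy.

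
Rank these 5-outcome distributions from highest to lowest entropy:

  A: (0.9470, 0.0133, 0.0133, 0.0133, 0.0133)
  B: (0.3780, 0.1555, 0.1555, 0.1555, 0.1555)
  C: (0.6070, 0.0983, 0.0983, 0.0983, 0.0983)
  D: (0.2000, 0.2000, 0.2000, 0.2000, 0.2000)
D > B > C > A

Key insight: Entropy is maximized by uniform distributions and minimized by concentrated distributions.

Entropies:
  H(A) = 0.4050 bits
  H(B) = 2.2006 bits
  H(C) = 1.7527 bits
  H(D) = 2.3219 bits

Ranking: D > B > C > A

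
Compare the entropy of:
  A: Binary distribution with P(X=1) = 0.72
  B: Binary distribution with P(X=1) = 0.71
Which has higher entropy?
B

For binary distributions, entropy is maximized at p=0.5 and decreases as p moves toward 0 or 1.

H(A) = H(0.72) = 0.8555 bits
H(B) = H(0.71) = 0.8687 bits

Distribution B (p=0.71) is closer to uniform (p=0.5), so it has higher entropy.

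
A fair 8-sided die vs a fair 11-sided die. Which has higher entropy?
11-sided die

Both are uniform distributions; for uniform over n outcomes, H = log₂(n). H(8-sided) = log₂(8) = 3.000 bits and H(11-sided) = log₂(11) = 3.459 bits. More outcomes in a uniform distribution means higher entropy.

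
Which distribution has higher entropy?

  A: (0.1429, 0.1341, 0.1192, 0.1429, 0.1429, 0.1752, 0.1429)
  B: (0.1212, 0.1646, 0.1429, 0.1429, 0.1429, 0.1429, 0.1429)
B

Both distributions are close to uniform, making this a harder comparison.

H(A) = 2.7990 bits
H(B) = 2.8026 bits

The distribution closer to uniform has higher entropy.
Answer: B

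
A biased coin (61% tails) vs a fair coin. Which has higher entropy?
Fair coin

The fair coin is uniform (p=0.5), maximizing binary entropy at 1 bit. The biased coin has H(0.61) ≈ 0.965 bits — its outcome is more predictable, so its entropy is lower.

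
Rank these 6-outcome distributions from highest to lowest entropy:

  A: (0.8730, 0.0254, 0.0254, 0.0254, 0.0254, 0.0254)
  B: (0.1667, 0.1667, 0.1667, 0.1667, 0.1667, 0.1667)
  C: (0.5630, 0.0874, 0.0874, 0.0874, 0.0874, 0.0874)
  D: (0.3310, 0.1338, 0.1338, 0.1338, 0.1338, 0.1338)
B > D > C > A

Key insight: Entropy is maximized by uniform distributions and minimized by concentrated distributions.

Entropies:
  H(A) = 0.8440 bits
  H(B) = 2.5850 bits
  H(C) = 2.0032 bits
  H(D) = 2.4693 bits

Ranking: B > D > C > A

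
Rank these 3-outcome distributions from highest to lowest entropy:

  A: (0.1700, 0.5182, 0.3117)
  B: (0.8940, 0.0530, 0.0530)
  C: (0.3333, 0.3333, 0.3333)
C > A > B

Key insight: Entropy is maximized by uniform distributions and minimized by concentrated distributions.

- Uniform distributions have maximum entropy log₂(3) = 1.5850 bits
- The more "peaked" or concentrated a distribution, the lower its entropy

Entropies:
  H(A) = 1.4503 bits
  H(B) = 0.5937 bits
  H(C) = 1.5850 bits

Ranking: C > A > B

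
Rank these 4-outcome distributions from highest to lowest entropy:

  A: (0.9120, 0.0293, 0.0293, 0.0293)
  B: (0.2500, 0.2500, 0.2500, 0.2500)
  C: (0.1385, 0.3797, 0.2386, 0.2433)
B > C > A

Key insight: Entropy is maximized by uniform distributions and minimized by concentrated distributions.

- Uniform distributions have maximum entropy log₂(4) = 2.0000 bits
- The more "peaked" or concentrated a distribution, the lower its entropy

Entropies:
  H(A) = 0.5692 bits
  H(B) = 2.0000 bits
  H(C) = 1.9148 bits

Ranking: B > C > A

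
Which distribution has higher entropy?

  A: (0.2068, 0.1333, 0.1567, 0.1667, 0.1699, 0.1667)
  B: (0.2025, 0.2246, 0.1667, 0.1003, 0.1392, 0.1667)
A

Both distributions are close to uniform, making this a harder comparison.

H(A) = 2.5728 bits
H(B) = 2.5410 bits

The distribution closer to uniform has higher entropy.
Answer: A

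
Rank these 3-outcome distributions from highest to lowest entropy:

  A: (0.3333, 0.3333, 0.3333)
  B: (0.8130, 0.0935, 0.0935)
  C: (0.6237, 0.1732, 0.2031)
A > C > B

Key insight: Entropy is maximized by uniform distributions and minimized by concentrated distributions.

- Uniform distributions have maximum entropy log₂(3) = 1.5850 bits
- The more "peaked" or concentrated a distribution, the lower its entropy

Entropies:
  H(A) = 1.5850 bits
  H(B) = 0.8822 bits
  H(C) = 1.3299 bits

Ranking: A > C > B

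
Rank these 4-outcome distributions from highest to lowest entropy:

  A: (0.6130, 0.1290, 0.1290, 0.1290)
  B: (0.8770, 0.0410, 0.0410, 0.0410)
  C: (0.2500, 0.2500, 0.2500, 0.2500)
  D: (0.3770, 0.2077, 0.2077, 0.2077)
C > D > A > B

Key insight: Entropy is maximized by uniform distributions and minimized by concentrated distributions.

Entropies:
  H(A) = 1.5762 bits
  H(B) = 0.7329 bits
  H(C) = 2.0000 bits
  H(D) = 1.9433 bits

Ranking: C > D > A > B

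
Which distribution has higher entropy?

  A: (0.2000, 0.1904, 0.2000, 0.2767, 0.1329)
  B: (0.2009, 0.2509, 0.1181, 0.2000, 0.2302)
A

Both distributions are close to uniform, making this a harder comparison.

H(A) = 2.2842 bits
H(B) = 2.2818 bits

The distribution closer to uniform has higher entropy.
Answer: A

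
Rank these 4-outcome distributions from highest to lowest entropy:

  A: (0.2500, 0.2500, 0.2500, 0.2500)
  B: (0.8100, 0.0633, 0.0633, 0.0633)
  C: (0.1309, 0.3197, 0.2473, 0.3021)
A > C > B

Key insight: Entropy is maximized by uniform distributions and minimized by concentrated distributions.

- Uniform distributions have maximum entropy log₂(4) = 2.0000 bits
- The more "peaked" or concentrated a distribution, the lower its entropy

Entropies:
  H(A) = 2.0000 bits
  H(B) = 1.0026 bits
  H(C) = 1.9301 bits

Ranking: A > C > B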